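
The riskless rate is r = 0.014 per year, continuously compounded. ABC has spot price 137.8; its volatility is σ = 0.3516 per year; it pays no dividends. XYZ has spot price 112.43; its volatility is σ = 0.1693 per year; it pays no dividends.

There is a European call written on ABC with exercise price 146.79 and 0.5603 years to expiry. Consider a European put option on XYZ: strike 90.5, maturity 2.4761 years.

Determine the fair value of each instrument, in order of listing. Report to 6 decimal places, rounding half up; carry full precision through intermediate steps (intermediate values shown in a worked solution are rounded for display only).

[ABC call K=146.79]
σ√T = 0.3516·√0.5603 = 0.263184
d₁ = (ln(S/K) + (r+σ²/2)T) / (σ√T) = (ln(137.8/146.79) + (0.014+0.3516²/2)·0.5603) / 0.263184 = (-0.063200 + 0.042477) / 0.263184 = -0.078738
d₂ = d₁ − σ√T = -0.078738 − 0.263184 = -0.341922
e^{−rT} = 0.992186
N(d₁) = 0.468620,  N(d₂) = 0.366205
price = S·N(d₁) − K·e^{−rT}·N(d₂) = 64.575905 − 53.335193 = 11.240711
[XYZ put K=90.5]
σ√T = 0.1693·√2.4761 = 0.266404
d₁ = (ln(S/K) + (r+σ²/2)T) / (σ√T) = (ln(112.43/90.5) + (0.014+0.1693²/2)·2.4761) / 0.266404 = (0.216981 + 0.070151) / 0.266404 = 1.077806
d₂ = d₁ − σ√T = 1.077806 − 0.266404 = 0.811402
e^{−rT} = 0.965929
N(−d₁) = 0.140560,  N(−d₂) = 0.208568
price = K·e^{−rT}·N(−d₂) − S·N(−d₁) = 18.232254 − 15.803188 = 2.429066

price(ABC call K=146.79) = 11.240711
price(XYZ put K=90.5) = 2.429066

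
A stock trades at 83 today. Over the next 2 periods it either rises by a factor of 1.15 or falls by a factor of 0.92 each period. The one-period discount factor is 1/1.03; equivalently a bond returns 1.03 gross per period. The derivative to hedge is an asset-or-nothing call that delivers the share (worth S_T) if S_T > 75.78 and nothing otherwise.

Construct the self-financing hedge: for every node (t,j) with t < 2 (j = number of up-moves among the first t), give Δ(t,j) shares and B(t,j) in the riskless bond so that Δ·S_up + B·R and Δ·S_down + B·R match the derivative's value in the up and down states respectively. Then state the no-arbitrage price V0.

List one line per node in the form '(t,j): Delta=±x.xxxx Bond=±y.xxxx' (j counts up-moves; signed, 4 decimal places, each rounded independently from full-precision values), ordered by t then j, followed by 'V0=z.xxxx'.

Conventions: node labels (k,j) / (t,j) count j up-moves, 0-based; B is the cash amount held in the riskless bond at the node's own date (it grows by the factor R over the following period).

(0,0): Delta=2.8641 Bond=-172.7439
(1,0): Delta=5.0000 Bond=-341.0252
(1,1): Delta=1.0000 Bond=0.0000
V0=64.9745

Under the risk-neutral measure, an up-move has probability p* = (R−d)/(u−d) = 0.4783 and values discount at R = 1.03.
At maturity the claim pays: V(2,0)=0.0000, V(2,1)=87.8140, V(2,2)=109.7675
Node (1,0) S=76.3600: V=(p*·87.8140+(1−p*)·0.0000)/1.03=40.7748; Δ=(87.8140−0.0000)/(87.8140−70.2512)=5.0000; B=V−Δ·S=-341.0252
Node (1,1) S=95.4500: V=(p*·109.7675+(1−p*)·87.8140)/1.03=95.4500; Δ=(109.7675−87.8140)/(109.7675−87.8140)=1.0000; B=V−Δ·S=0.0000
Node (0,0) S=83.0000: V=(p*·95.4500+(1−p*)·40.7748)/1.03=64.9745; Δ=(95.4500−40.7748)/(95.4500−76.3600)=2.8641; B=V−Δ·S=-172.7439
Sanity check at the root: Δ(0,0)·S0 + B(0,0) reproduces V0 = 64.9745.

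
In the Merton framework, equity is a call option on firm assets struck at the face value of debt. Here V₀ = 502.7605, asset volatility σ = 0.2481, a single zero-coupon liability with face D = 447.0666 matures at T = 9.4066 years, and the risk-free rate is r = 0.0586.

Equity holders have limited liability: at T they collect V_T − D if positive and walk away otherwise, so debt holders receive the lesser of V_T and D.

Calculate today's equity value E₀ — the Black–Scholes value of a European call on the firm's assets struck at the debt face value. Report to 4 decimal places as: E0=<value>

Work the structural quantities from V₀ = 502.7605 against face 447.0666:
d₁ = [ln(V₀/D) + (r + σ²/2)T] / (σ√T)
   = [ln(502.7605/447.0666) + (0.0586 + 0.5·0.2481²)·9.4066] / (0.2481·√9.4066)
   = [0.117406 + 0.840732] / 0.760927 = 1.259172
d₂ = d₁ − σ√T = 1.259172 − 0.760927 = 0.498245
N(d₁) = 0.896016,  N(d₂) = 0.690844,  e^(−rT) = 0.576242
E₀ = V₀·N(d₁) − D·e^(−rT)·N(d₂)
   = 502.7605·0.896016 − 447.0666·0.576242·0.690844 = 272.506960

E0=272.5070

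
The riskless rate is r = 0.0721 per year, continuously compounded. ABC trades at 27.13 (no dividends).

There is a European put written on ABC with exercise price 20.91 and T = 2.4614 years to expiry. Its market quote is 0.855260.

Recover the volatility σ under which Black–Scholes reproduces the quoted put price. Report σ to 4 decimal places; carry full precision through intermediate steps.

At σ = 0.2879 the Black–Scholes value reproduces the quote:
σ√T = 0.2879·√2.4614 = 0.451682
d₁ = (ln(S/K) + (r+σ²/2)T) / (σ√T) = (ln(27.13/20.91) + (0.0721+0.2879²/2)·2.4614) / 0.451682 = (0.260413 + 0.279475) / 0.451682 = 1.195283
d₂ = d₁ − σ√T = 1.195283 − 0.451682 = 0.743601
e^{−rT} = 0.837389
N(−d₁) = 0.115988,  N(−d₂) = 0.228559
V = K·e^{−rT}·N(−d₂) − S·N(−d₁) = 4.002020 − 3.146760 = 0.855260 (matching the quote); vega is positive throughout, so no other σ reproduces this price

sigma = 0.2879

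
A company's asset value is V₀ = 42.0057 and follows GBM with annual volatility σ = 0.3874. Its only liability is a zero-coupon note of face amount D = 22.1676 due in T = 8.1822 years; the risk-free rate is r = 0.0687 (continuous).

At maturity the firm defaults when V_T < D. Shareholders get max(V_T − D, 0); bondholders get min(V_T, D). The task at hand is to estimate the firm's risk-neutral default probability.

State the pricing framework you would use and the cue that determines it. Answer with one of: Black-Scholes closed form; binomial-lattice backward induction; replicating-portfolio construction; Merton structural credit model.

Key observation: the data describe a firm's assets (V₀ = 42.0057, GBM) and a single zero-coupon debt of face 22.1676, so credit quantities follow from equity-as-call in the structural model.

framework: Merton structural credit model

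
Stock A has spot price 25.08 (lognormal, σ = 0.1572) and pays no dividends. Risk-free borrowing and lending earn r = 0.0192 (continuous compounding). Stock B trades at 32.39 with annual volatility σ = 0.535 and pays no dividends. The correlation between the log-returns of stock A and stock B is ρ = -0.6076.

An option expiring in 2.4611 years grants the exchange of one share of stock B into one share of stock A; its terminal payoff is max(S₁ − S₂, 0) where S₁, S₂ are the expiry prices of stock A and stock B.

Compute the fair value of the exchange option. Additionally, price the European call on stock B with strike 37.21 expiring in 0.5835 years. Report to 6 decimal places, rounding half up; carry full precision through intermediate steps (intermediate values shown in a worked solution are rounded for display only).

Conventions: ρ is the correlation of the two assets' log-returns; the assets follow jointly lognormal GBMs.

exchange price = 7.756301
price(stock B call K=37.21) = 3.664441

σ_eff = √(σ₁² + σ₂² − 2ρσ₁σ₂) = √(0.1572² + 0.535² − 2·-0.6076·0.1572·0.535) = 0.642758
d₁ = (ln(S₁/S₂) + (q₂ − q₁ + σ_eff²/2)T) / (σ_eff√T) = (ln(25.08/32.39) + (0.0 − 0.0 + 0.206569)·2.4611) / 1.008352 = 0.250515
d₂ = d₁ − σ_eff√T = 0.250515 − 1.008352 = -0.757836
N(d₁) = 0.598906,  N(d₂) = 0.224274
V = S₁·e^{−q₁T}·N(d₁) − S₂·e^{−q₂T}·N(d₂) = 15.020551 − 7.264250 = 7.756301
[vanilla: stock B call K=37.21]
σ√T = 0.535·√0.5835 = 0.408671
d₁ = (ln(S/K) + (r+σ²/2)T) / (σ√T) = (ln(32.39/37.21) + (0.0192+0.535²/2)·0.5835) / 0.408671 = (-0.138728 + 0.094709) / 0.408671 = -0.107711
d₂ = d₁ − σ√T = -0.107711 − 0.408671 = -0.516383
e^{−rT} = 0.988859
N(d₁) = 0.457112,  N(d₂) = 0.302794
price = S·N(d₁) − K·e^{−rT}·N(d₂) = 14.805871 − 11.141430 = 3.664441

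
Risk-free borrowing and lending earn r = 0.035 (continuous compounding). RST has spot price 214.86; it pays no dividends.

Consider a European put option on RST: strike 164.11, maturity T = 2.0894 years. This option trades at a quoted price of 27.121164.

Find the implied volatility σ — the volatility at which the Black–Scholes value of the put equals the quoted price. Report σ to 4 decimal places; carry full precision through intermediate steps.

At σ = 0.5119 the Black–Scholes value reproduces the quote:
σ√T = 0.5119·√2.0894 = 0.739939
d₁ = (ln(S/K) + (r+σ²/2)T) / (σ√T) = (ln(214.86/164.11) + (0.035+0.5119²/2)·2.0894) / 0.739939 = (0.269450 + 0.346884) / 0.739939 = 0.832952
d₂ = d₁ − σ√T = 0.832952 − 0.739939 = 0.093013
e^{−rT} = 0.929481
N(−d₁) = 0.202436,  N(−d₂) = 0.462947
V = K·e^{−rT}·N(−d₂) − S·N(−d₁) = 70.616549 − 43.495385 = 27.121164 (matching the quote); vega is positive throughout, so no other σ reproduces this price

sigma = 0.5119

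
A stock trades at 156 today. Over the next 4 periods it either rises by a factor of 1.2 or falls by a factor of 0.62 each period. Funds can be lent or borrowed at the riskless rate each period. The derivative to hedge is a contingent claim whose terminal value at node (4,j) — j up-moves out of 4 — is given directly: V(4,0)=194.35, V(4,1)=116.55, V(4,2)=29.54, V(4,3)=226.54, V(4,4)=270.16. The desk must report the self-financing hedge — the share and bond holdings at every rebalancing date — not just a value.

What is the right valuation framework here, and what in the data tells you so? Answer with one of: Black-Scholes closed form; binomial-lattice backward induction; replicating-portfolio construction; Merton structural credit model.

Key observation: since the answer must list Δ and B at each node of the 1.2/0.62 lattice on 156, the replicating-portfolio method — solving the two-state system at every node — is the one that applies.

framework: replicating-portfolio construction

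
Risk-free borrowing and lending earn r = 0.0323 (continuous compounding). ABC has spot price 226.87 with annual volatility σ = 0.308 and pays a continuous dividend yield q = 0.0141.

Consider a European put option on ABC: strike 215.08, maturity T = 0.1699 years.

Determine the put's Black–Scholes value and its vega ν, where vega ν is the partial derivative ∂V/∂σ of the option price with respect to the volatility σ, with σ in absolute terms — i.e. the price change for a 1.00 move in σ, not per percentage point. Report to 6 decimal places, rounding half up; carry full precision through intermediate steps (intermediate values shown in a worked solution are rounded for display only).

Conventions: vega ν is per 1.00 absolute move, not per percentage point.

σ√T = 0.308·√0.1699 = 0.126954
d₁ = (ln(S/K) + (r−q+σ²/2)T) / (σ√T) = (ln(226.87/215.08) + (0.0323−0.0141+0.308²/2)·0.1699) / 0.126954 = (0.053367 + 0.011151) / 0.126954 = 0.508199
d₂ = d₁ − σ√T = 0.508199 − 0.126954 = 0.381244
e^{−rT} = 0.994527
e^{−qT} = 0.997607
N(−d₁) = 0.305657,  N(−d₂) = 0.351511
Put price V = K·e^{−rT}·N(−d₂) − S·e^{−qT}·N(−d₁) = 75.189231 − 69.178493 = 6.010738
φ(d₁) = (1/√(2π))·e^{−d₁²/2} = 0.350613
ν = S·e^{−qT}·φ(d₁)·√T = 32.708583

price = 6.010738
ν = 32.708583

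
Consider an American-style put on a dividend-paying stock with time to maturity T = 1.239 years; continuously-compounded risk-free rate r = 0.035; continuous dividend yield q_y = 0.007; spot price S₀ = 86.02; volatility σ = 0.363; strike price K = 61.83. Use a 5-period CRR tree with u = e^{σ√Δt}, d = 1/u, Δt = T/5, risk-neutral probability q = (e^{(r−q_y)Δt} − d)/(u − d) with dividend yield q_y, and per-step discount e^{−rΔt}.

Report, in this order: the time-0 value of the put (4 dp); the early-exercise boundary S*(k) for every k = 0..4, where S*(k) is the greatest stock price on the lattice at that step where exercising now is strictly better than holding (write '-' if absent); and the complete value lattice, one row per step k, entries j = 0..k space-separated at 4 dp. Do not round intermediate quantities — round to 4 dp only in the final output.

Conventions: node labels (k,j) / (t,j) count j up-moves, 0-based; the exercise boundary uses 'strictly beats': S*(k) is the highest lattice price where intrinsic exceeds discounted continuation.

price = 3.1232
boundary = - - - - 41.7534
tree:
3.1232
5.2042 0.8723
8.4737 1.6731 0.0000
13.3602 3.2092 0.0000 0.0000
20.0766 6.1556 0.0000 0.0000 0.0000
26.9790 11.8071 0.0000 0.0000 0.0000 0.0000

Δt=0.24780, u=1.19806, d=0.83469, q=0.47411, disc=e^(-rΔt)=0.99136
k=5 terminal: V=max(K-S,0) → 26.9790 11.8071 0.0000 0.0000 0.0000 0.0000
k=4: j=0 S=41.7534 intr=20.0766 cont=19.6150 V=20.0766[EX]; j=1 S=59.9302 intr=1.8998 cont=6.1556 V=6.1556[hold]; j=2 S=86.0200 intr=0.0000 cont=0.0000 V=0.0000[hold]; j=3 S=123.4676 intr=0.0000 cont=0.0000 V=0.0000[hold]; j=4 S=177.2176 intr=0.0000 cont=0.0000 V=0.0000[hold]  S*(4)=41.7534
k=3: j=0 S=50.0229 intr=11.8071 cont=13.3602 V=13.3602[hold]; j=1 S=71.7997 intr=0.0000 cont=3.2092 V=3.2092[hold]; j=2 S=103.0567 intr=0.0000 cont=0.0000 V=0.0000[hold]; j=3 S=147.9211 intr=0.0000 cont=0.0000 V=0.0000[hold]  S*(3)=-
k=2: j=0 S=59.9302 intr=1.8998 cont=8.4737 V=8.4737[hold]; j=1 S=86.0200 intr=0.0000 cont=1.6731 V=1.6731[hold]; j=2 S=123.4676 intr=0.0000 cont=0.0000 V=0.0000[hold]  S*(2)=-
k=1: j=0 S=71.7997 intr=0.0000 cont=5.2042 V=5.2042[hold]; j=1 S=103.0567 intr=0.0000 cont=0.8723 V=0.8723[hold]  S*(1)=-
k=0: j=0 S=86.0200 intr=0.0000 cont=3.1232 V=3.1232[hold]  S*(0)=-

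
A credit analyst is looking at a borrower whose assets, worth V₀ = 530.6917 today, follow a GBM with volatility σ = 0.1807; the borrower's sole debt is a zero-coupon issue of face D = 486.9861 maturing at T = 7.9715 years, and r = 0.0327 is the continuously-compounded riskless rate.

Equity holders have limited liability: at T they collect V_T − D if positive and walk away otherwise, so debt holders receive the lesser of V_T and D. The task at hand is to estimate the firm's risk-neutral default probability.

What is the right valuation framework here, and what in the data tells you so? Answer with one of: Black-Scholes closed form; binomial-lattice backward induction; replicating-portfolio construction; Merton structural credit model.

Key observation: with the firm-asset dynamics (V₀ = 530.6917) and a single zero-coupon liability of face 486.9861 given, debt value, spread, and default probability all derive from the option view of the balance sheet.

framework: Merton structural credit model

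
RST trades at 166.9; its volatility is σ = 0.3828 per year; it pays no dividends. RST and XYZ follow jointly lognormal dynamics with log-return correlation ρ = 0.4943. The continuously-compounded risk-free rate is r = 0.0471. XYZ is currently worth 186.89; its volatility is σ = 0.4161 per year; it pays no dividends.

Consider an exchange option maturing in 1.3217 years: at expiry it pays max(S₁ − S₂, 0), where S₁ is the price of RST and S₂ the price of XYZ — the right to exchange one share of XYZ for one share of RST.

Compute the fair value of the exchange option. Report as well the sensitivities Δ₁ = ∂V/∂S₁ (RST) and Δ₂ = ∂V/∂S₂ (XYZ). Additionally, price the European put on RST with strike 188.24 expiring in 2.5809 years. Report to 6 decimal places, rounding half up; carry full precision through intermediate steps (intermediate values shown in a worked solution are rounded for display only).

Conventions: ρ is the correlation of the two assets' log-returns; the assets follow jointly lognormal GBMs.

exchange price = 23.334873
Δ1 = 0.494891
Δ2 = -0.317098
price(RST put K=188.24) = 40.182921

σ_eff = √(σ₁² + σ₂² − 2ρσ₁σ₂) = √(0.3828² + 0.4161² − 2·0.4943·0.3828·0.4161) = 0.402750
d₁ = (ln(S₁/S₂) + (q₂ − q₁ + σ_eff²/2)T) / (σ_eff√T) = (ln(166.9/186.89) + (0.0 − 0.0 + 0.081104)·1.3217) / 0.463023 = -0.012808
d₂ = d₁ − σ_eff√T = -0.012808 − 0.463023 = -0.475831
N(d₁) = 0.494891,  N(d₂) = 0.317098
V = S₁·e^{−q₁T}·N(d₁) − S₂·e^{−q₂T}·N(d₂) = 82.597228 − 59.262355 = 23.334873
Δ₁ = e^{−q₁T}·N(d₁) = 0.494891;  Δ₂ = −e^{−q₂T}·N(d₂) = -0.317098
[vanilla: RST put K=188.24]
σ√T = 0.3828·√2.5809 = 0.614975
d₁ = (ln(S/K) + (r+σ²/2)T) / (σ√T) = (ln(166.9/188.24) + (0.0471+0.3828²/2)·2.5809) / 0.614975 = (-0.120323 + 0.310658) / 0.614975 = 0.309500
d₂ = d₁ − σ√T = 0.309500 − 0.614975 = -0.305475
e^{−rT} = 0.885538
N(−d₁) = 0.378471,  N(−d₂) = 0.619998
price = K·e^{−rT}·N(−d₂) − S·N(−d₁) = 103.349679 − 63.166758 = 40.182921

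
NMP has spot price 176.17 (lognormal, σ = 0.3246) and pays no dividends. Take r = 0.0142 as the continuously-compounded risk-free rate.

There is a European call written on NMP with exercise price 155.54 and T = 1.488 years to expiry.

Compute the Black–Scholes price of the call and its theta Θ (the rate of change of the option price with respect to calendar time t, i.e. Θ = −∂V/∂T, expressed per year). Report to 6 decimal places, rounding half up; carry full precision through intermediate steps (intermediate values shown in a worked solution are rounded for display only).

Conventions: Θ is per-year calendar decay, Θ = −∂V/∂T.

σ√T = 0.3246·√1.488 = 0.395959
d₁ = (ln(S/K) + (r+σ²/2)T) / (σ√T) = (ln(176.17/155.54) + (0.0142+0.3246²/2)·1.488) / 0.395959 = (0.124547 + 0.099521) / 0.395959 = 0.565887
d₂ = d₁ − σ√T = 0.565887 − 0.395959 = 0.169928
e^{−rT} = 0.979092
N(d₁) = 0.714265,  N(d₂) = 0.567467
Call price V = S·N(d₁) − K·e^{−rT}·N(d₂) = 125.831990 − 86.418336 = 39.413654
φ(d₁) = (1/√(2π))·e^{−d₁²/2} = 0.339917
Θ = −S·φ(d₁)·σ/(2√T) − r·K·e^{−rT}·N(d₂) = −7.967508 − 1.227140 = -9.194649

price = 39.413654
Θ = -9.194649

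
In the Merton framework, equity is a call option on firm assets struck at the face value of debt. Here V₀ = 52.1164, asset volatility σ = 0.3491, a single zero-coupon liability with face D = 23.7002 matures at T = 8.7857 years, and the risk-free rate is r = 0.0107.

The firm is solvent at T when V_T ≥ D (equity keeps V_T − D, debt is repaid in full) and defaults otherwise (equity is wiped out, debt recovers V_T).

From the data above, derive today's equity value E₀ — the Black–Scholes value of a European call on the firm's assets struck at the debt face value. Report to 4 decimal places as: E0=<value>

E0=34.0496

Equity is a call on the firm's assets struck at D = 23.7002:
d₁ = [ln(V₀/D) + (r + σ²/2)T] / (σ√T)
   = [ln(52.1164/23.7002) + (0.0107 + 0.5·0.3491²)·8.7857] / (0.3491·√8.7857)
   = [0.787996 + 0.629367] / 1.034756 = 1.369756
d₂ = d₁ − σ√T = 1.369756 − 1.034756 = 0.335000
N(d₁) = 0.914618,  N(d₂) = 0.631187,  e^(−rT) = 0.910276
E₀ = V₀·N(d₁) − D·e^(−rT)·N(d₂)
   = 52.1164·0.914618 − 23.7002·0.910276·0.631187 = 34.049554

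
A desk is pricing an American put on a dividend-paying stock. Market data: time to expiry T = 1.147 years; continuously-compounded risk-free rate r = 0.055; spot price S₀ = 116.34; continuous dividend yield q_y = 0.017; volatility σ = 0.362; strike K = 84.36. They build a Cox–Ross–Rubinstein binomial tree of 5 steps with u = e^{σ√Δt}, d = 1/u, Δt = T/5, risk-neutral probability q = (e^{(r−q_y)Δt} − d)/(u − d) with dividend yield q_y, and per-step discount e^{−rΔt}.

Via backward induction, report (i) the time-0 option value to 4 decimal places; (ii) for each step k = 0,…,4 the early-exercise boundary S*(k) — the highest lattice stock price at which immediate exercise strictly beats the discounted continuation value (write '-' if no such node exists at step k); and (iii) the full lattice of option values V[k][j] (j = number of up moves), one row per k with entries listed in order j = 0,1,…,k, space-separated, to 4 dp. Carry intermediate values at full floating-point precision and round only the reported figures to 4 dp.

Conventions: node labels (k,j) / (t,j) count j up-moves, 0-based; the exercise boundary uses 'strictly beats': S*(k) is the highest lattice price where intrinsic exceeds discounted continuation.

price = 3.7786
boundary = - - - - 58.1477
tree:
3.7786
6.4168 1.0417
10.6485 2.0361 0.0000
17.1120 3.9796 0.0000 0.0000
26.2123 7.7785 0.0000 0.0000 0.0000
35.4685 15.2037 0.0000 0.0000 0.0000 0.0000

Δt=0.22940, u=1.18932, d=0.84082, q=0.48189, disc=e^(-rΔt)=0.98746
k=5 terminal: V=max(K-S,0) → 35.4685 15.2037 0.0000 0.0000 0.0000 0.0000
k=4: j=0 S=58.1477 intr=26.2123 cont=25.3809 V=26.2123[EX]; j=1 S=82.2491 intr=2.1109 cont=7.7785 V=7.7785[hold]; j=2 S=116.3400 intr=0.0000 cont=0.0000 V=0.0000[hold]; j=3 S=164.5611 intr=0.0000 cont=0.0000 V=0.0000[hold]; j=4 S=232.7691 intr=0.0000 cont=0.0000 V=0.0000[hold]  S*(4)=58.1477
k=3: j=0 S=69.1563 intr=15.2037 cont=17.1120 V=17.1120[hold]; j=1 S=97.8205 intr=0.0000 cont=3.9796 V=3.9796[hold]; j=2 S=138.3656 intr=0.0000 cont=0.0000 V=0.0000[hold]; j=3 S=195.7160 intr=0.0000 cont=0.0000 V=0.0000[hold]  S*(3)=-
k=2: j=0 S=82.2491 intr=2.1109 cont=10.6485 V=10.6485[hold]; j=1 S=116.3400 intr=0.0000 cont=2.0361 V=2.0361[hold]; j=2 S=164.5611 intr=0.0000 cont=0.0000 V=0.0000[hold]  S*(2)=-
k=1: j=0 S=97.8205 intr=0.0000 cont=6.4168 V=6.4168[hold]; j=1 S=138.3656 intr=0.0000 cont=1.0417 V=1.0417[hold]  S*(1)=-
k=0: j=0 S=116.3400 intr=0.0000 cont=3.7786 V=3.7786[hold]  S*(0)=-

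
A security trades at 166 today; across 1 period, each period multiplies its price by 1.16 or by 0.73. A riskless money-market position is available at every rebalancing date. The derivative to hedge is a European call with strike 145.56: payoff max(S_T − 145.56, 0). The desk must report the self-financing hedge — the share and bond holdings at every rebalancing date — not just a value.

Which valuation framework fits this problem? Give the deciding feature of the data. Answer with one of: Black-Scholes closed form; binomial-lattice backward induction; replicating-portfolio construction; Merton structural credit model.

Key observation: the mandate to exhibit the hedge at every date and state singles out the replicating-portfolio construction on the 1-period tree with factors 1.16 and 0.73 from 166.

framework: replicating-portfolio construction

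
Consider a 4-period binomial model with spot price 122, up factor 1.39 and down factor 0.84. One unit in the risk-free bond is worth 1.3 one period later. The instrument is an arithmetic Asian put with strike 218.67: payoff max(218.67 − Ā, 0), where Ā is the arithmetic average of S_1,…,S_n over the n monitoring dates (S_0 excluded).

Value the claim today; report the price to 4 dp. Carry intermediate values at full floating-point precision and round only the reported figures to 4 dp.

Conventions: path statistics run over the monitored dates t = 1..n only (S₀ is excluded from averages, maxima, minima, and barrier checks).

Risk-neutral up-probability p* = (R−d)/(u−d) = (1.3−0.84)/(1.39−0.84) = 0.8364; the claim prices as the p*-weighted sum of path payoffs discounted by R^4.
Enumerate all 2^4 = 16 price paths (U = up ×1.39, D = down ×0.84); each path with k up-moves has probability p*^k·(1−p*)^(4−k).
DDDD: Ā=80.4033, payoff=138.2667, prob=0.000717
UDDD: Ā=133.0484, payoff=85.6216, prob=0.003665
DUDD: Ā=116.2734, payoff=102.3966, prob=0.003665
UUDD: Ā=192.4048, payoff=26.2652, prob=0.018731
DDUD: Ā=102.1824, payoff=116.4876, prob=0.003665
UDUD: Ā=169.0875, payoff=49.5825, prob=0.018731
DUUD: Ā=152.3125, payoff=66.3575, prob=0.018731
UUUD: Ā=252.0410, payoff=0.0000, prob=0.095734
DDDU: Ā=90.3460, payoff=128.3240, prob=0.003665
UDDU: Ā=149.5010, payoff=69.1690, prob=0.018731
DUDU: Ā=132.7260, payoff=85.9440, prob=0.018731
UUDU: Ā=219.6300, payoff=0.0000, prob=0.095734
DDUU: Ā=118.6350, payoff=100.0350, prob=0.018731
UDUU: Ā=196.3128, payoff=22.3572, prob=0.095734
DUUU: Ā=179.5378, payoff=39.1322, prob=0.095734
UUUU: Ā=297.0922, payoff=0.0000, prob=0.489306
Price = Σ prob·payoff / R^4 = 15.014565 / 2.856100 = 5.2570

price = 5.2570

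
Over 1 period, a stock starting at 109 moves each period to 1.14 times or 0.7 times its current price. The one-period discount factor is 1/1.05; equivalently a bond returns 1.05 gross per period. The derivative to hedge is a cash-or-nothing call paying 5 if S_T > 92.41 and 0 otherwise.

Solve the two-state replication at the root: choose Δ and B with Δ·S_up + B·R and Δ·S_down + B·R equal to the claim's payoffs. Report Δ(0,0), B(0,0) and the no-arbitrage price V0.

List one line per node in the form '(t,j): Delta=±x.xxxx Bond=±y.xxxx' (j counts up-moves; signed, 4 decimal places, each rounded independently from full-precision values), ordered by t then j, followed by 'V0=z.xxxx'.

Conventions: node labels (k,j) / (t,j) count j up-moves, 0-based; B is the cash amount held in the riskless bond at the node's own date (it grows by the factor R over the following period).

(0,0): Delta=0.1043 Bond=-7.5758
V0=3.7879

Risk-neutral probability p* = (R−d)/(u−d) = (1.05−0.7)/(1.14−0.7) = 0.7955.
Terminal payoffs: V(1,0)=0.0000, V(1,1)=5.0000
(0,0): S=109.0000. Δ = (V_up−V_dn)/(S_up−S_dn) = (5.0000−0.0000)/(124.2600−76.3000) = 0.1043. V = [p*·5.0000 + (1−p*)·0.0000]/1.05 = 3.7879. B = V − Δ·S = -7.5758.
Sanity check at the root: Δ(0,0)·S0 + B(0,0) reproduces V0 = 3.7879.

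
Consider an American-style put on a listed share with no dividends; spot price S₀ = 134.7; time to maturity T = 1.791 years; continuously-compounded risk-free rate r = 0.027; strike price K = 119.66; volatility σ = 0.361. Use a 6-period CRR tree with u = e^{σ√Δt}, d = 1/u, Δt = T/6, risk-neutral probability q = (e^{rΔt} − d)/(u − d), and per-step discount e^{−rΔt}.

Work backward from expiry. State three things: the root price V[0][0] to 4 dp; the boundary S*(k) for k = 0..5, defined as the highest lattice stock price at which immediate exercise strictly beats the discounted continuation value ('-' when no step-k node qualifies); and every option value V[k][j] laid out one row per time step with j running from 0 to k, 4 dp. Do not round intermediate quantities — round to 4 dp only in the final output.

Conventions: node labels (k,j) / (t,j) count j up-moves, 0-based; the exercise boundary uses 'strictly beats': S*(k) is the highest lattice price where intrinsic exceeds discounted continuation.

Δt=0.29850  u=1.21803  d=0.82100  q=0.47123  discount=0.99197
step 6 (expiry): payoffs max(K−S,0) = 78.4099 58.4618 28.8668 0.0000 0.0000 0.0000 0.0000
step 5: (k=5,j=0): S=50.2437, K−S=69.4163, hold=68.4558 ⇒ V=69.4163 exercise | (k=5,j=1): S=74.5412, K−S=45.1188, hold=44.1583 ⇒ V=45.1188 exercise | (k=5,j=2): S=110.5886, K−S=9.0714, hold=15.1413 ⇒ V=15.1413 continue | (k=5,j=3): S=164.0683, K−S=0.0000, hold=0.0000 ⇒ V=0.0000 continue | (k=5,j=4): S=243.4104, K−S=0.0000, hold=0.0000 ⇒ V=0.0000 continue | (k=5,j=5): S=361.1215, K−S=0.0000, hold=0.0000 ⇒ V=0.0000 continue  boundary S*=74.5412
step 4: (k=4,j=0): S=61.1982, K−S=58.4618, hold=57.5012 ⇒ V=58.4618 exercise | (k=4,j=1): S=90.7932, K−S=28.8668, hold=30.7437 ⇒ V=30.7437 continue | (k=4,j=2): S=134.7000, K−S=0.0000, hold=7.9420 ⇒ V=7.9420 continue | (k=4,j=3): S=199.8398, K−S=0.0000, hold=0.0000 ⇒ V=0.0000 continue | (k=4,j=4): S=296.4806, K−S=0.0000, hold=0.0000 ⇒ V=0.0000 continue  boundary S*=61.1982
step 3: (k=3,j=0): S=74.5412, K−S=45.1188, hold=45.0357 ⇒ V=45.1188 exercise | (k=3,j=1): S=110.5886, K−S=9.0714, hold=19.8382 ⇒ V=19.8382 continue | (k=3,j=2): S=164.0683, K−S=0.0000, hold=4.1657 ⇒ V=4.1657 continue | (k=3,j=3): S=243.4104, K−S=0.0000, hold=0.0000 ⇒ V=0.0000 continue  boundary S*=74.5412
step 2: (k=2,j=0): S=90.7932, K−S=28.8668, hold=32.9393 ⇒ V=32.9393 continue | (k=2,j=1): S=134.7000, K−S=0.0000, hold=12.3529 ⇒ V=12.3529 continue | (k=2,j=2): S=199.8398, K−S=0.0000, hold=2.1850 ⇒ V=2.1850 continue  boundary S*=-
step 1: (k=1,j=0): S=110.5886, K−S=9.0714, hold=23.0517 ⇒ V=23.0517 continue | (k=1,j=1): S=164.0683, K−S=0.0000, hold=7.5008 ⇒ V=7.5008 continue  boundary S*=-
step 0: (k=0,j=0): S=134.7000, K−S=0.0000, hold=15.5974 ⇒ V=15.5974 continue  boundary S*=-

price = 15.5974
boundary = - - - 74.5412 61.1982 74.5412
tree:
15.5974
23.0517 7.5008
32.9393 12.3529 2.1850
45.1188 19.8382 4.1657 0.0000
58.4618 30.7437 7.9420 0.0000 0.0000
69.4163 45.1188 15.1413 0.0000 0.0000 0.0000
78.4099 58.4618 28.8668 0.0000 0.0000 0.0000 0.0000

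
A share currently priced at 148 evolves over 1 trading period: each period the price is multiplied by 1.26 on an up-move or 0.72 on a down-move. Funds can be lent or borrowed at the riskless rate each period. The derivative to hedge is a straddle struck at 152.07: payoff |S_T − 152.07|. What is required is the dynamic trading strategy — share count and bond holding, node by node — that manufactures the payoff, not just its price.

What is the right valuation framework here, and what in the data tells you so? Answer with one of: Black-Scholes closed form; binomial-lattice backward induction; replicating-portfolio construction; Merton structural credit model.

Key observation: what is demanded is not a single number but the (Δ, B) position at each node of the 1.26/0.72 tree starting at 148; constructing those positions is the replicating-portfolio method.

framework: replicating-portfolio construction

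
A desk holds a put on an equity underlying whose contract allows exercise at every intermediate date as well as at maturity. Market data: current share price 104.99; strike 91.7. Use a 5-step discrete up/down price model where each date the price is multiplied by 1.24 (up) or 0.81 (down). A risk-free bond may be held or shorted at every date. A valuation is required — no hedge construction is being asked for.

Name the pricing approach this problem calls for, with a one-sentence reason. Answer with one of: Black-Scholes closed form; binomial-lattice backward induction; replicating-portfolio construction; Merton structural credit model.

Key observation: early exercise of the strike-91.7 put must be checked at each of the 5 dates (spot 104.99), which forces a node-by-node comparison of intrinsic and continuation value backward from expiry.

framework: binomial-lattice backward induction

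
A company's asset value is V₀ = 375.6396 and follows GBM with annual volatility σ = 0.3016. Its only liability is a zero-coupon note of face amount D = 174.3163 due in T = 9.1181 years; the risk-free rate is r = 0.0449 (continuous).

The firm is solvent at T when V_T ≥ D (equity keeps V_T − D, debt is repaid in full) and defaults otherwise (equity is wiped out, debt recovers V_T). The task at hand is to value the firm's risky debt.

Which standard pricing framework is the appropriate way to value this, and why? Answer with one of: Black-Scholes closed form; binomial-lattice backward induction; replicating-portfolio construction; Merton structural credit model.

framework: Merton structural credit model

Key observation: the asked-for credit quantity lives on the firm's capital structure — asset value, asset volatility, debt face 174.3163 — which is the structural model's domain.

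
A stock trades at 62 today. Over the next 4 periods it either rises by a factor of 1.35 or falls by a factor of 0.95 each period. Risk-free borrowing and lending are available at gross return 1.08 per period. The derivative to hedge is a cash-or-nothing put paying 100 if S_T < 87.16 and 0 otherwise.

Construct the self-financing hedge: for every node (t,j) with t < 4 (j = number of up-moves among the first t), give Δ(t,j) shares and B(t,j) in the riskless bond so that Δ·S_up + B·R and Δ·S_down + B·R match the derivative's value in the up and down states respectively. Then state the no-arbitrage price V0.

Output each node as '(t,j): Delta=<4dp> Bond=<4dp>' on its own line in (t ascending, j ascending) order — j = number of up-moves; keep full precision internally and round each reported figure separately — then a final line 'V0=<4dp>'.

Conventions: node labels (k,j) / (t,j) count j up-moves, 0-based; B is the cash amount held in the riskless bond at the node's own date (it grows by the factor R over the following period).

Arbitrage-free pricing uses the up-move probability p* = (R−d)/(u−d) = 0.3250, discounting each step at R = 1.08.
At maturity the claim pays: V(4,0)=100.0000, V(4,1)=100.0000, V(4,2)=0.0000, V(4,3)=0.0000, V(4,4)=0.0000
  t=3,j=0: stock 53.1572 → up 71.7623 (V=100.0000), down 50.4994 (V=100.0000). Price 92.5926; hedge Δ=0.0000, bond B=92.5926.
  t=3,j=1: stock 75.5392 → up 101.9780 (V=0.0000), down 71.7623 (V=100.0000). Price 62.5000; hedge Δ=-3.3095, bond B=312.5000.
  t=3,j=2: stock 107.3453 → up 144.9161 (V=0.0000), down 101.9780 (V=0.0000). Price 0.0000; hedge Δ=0.0000, bond B=0.0000.
  t=3,j=3: stock 152.5433 → up 205.9334 (V=0.0000), down 144.9161 (V=0.0000). Price 0.0000; hedge Δ=0.0000, bond B=0.0000.
  t=2,j=0: stock 55.9550 → up 75.5392 (V=62.5000), down 53.1572 (V=92.5926). Price 76.6782; hedge Δ=-1.3445, bond B=151.9097.
  t=2,j=1: stock 79.5150 → up 107.3453 (V=0.0000), down 75.5392 (V=62.5000). Price 39.0625; hedge Δ=-1.9650, bond B=195.3125.
  t=2,j=2: stock 112.9950 → up 152.5433 (V=0.0000), down 107.3453 (V=0.0000). Price 0.0000; hedge Δ=0.0000, bond B=0.0000.
  t=1,j=0: stock 58.9000 → up 79.5150 (V=39.0625), down 55.9550 (V=76.6782). Price 59.6788; hedge Δ=-1.5966, bond B=153.7182.
  t=1,j=1: stock 83.7000 → up 112.9950 (V=0.0000), down 79.5150 (V=39.0625). Price 24.4141; hedge Δ=-1.1667, bond B=122.0703.
  t=0,j=0: stock 62.0000 → up 83.7000 (V=24.4141), down 58.9000 (V=59.6788). Price 44.6461; hedge Δ=-1.4220, bond B=132.8080.
Check: Δ(0,0)·S0 + B(0,0) = 44.6461 = V0.

(0,0): Delta=-1.4220 Bond=132.8080
(1,0): Delta=-1.5966 Bond=153.7182
(1,1): Delta=-1.1667 Bond=122.0703
(2,0): Delta=-1.3445 Bond=151.9097
(2,1): Delta=-1.9650 Bond=195.3125
(2,2): Delta=0.0000 Bond=0.0000
(3,0): Delta=0.0000 Bond=92.5926
(3,1): Delta=-3.3095 Bond=312.5000
(3,2): Delta=0.0000 Bond=0.0000
(3,3): Delta=0.0000 Bond=0.0000
V0=44.6461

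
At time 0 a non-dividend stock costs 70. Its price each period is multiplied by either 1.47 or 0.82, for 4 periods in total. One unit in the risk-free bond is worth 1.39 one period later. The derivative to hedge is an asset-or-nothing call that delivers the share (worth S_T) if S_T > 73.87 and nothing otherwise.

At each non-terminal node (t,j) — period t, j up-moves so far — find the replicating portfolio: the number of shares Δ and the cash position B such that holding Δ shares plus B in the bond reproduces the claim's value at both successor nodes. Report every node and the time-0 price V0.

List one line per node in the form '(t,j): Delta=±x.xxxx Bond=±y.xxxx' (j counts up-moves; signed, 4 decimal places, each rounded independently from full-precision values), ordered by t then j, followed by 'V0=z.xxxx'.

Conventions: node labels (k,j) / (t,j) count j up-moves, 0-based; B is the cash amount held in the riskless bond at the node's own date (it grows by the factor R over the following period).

The replicating-portfolio and risk-neutral prices coincide; use p* = (1.39−0.82)/(1.47−0.82) = 0.8769 for the latter.
Expiry values: V(4,0)=0.0000, V(4,1)=0.0000, V(4,2)=101.7092, V(4,3)=182.3324, V(4,4)=326.8642
Node (3,0) S=38.5958: V=(p*·0.0000+(1−p*)·0.0000)/1.39=0.0000; Δ=(0.0000−0.0000)/(56.7358−31.6485)=0.0000; B=V−Δ·S=0.0000
Node (3,1) S=69.1900: V=(p*·101.7092+(1−p*)·0.0000)/1.39=64.1663; Δ=(101.7092−0.0000)/(101.7092−56.7358)=2.2615; B=V−Δ·S=-92.3094
Node (3,2) S=124.0357: V=(p*·182.3324+(1−p*)·101.7092)/1.39=124.0357; Δ=(182.3324−101.7092)/(182.3324−101.7092)=1.0000; B=V−Δ·S=0.0000
Node (3,3) S=222.3566: V=(p*·326.8642+(1−p*)·182.3324)/1.39=222.3566; Δ=(326.8642−182.3324)/(326.8642−182.3324)=1.0000; B=V−Δ·S=0.0000
Node (2,0) S=47.0680: V=(p*·64.1663+(1−p*)·0.0000)/1.39=40.4812; Δ=(64.1663−0.0000)/(69.1900−38.5958)=2.0973; B=V−Δ·S=-58.2362
Node (2,1) S=84.3780: V=(p*·124.0357+(1−p*)·64.1663)/1.39=83.9332; Δ=(124.0357−64.1663)/(124.0357−69.1900)=1.0916; B=V−Δ·S=-8.1735
Node (2,2) S=151.2630: V=(p*·222.3566+(1−p*)·124.0357)/1.39=151.2630; Δ=(222.3566−124.0357)/(222.3566−124.0357)=1.0000; B=V−Δ·S=0.0000
Node (1,0) S=57.4000: V=(p*·83.9332+(1−p*)·40.4812)/1.39=56.5362; Δ=(83.9332−40.4812)/(84.3780−47.0680)=1.1646; B=V−Δ·S=-10.3130
Node (1,1) S=102.9000: V=(p*·151.2630+(1−p*)·83.9332)/1.39=102.8606; Δ=(151.2630−83.9332)/(151.2630−84.3780)=1.0067; B=V−Δ·S=-0.7237
Node (0,0) S=70.0000: V=(p*·102.8606+(1−p*)·56.5362)/1.39=69.8987; Δ=(102.8606−56.5362)/(102.9000−57.4000)=1.0181; B=V−Δ·S=-1.3697
Sanity check at the root: Δ(0,0)·S0 + B(0,0) reproduces V0 = 69.8987.

(0,0): Delta=1.0181 Bond=-1.3697
(1,0): Delta=1.1646 Bond=-10.3130
(1,1): Delta=1.0067 Bond=-0.7237
(2,0): Delta=2.0973 Bond=-58.2362
(2,1): Delta=1.0916 Bond=-8.1735
(2,2): Delta=1.0000 Bond=0.0000
(3,0): Delta=0.0000 Bond=0.0000
(3,1): Delta=2.2615 Bond=-92.3094
(3,2): Delta=1.0000 Bond=0.0000
(3,3): Delta=1.0000 Bond=0.0000
V0=69.8987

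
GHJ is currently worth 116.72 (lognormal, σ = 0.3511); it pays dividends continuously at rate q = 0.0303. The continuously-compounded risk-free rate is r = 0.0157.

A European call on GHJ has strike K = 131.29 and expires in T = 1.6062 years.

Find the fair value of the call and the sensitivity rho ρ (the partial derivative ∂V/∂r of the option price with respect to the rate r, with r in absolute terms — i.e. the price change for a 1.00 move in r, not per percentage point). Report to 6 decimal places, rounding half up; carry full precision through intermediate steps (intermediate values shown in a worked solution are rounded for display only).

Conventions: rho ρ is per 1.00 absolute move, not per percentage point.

σ√T = 0.3511·√1.6062 = 0.444970
d₁ = (ln(S/K) + (r−q+σ²/2)T) / (σ√T) = (ln(116.72/131.29) + (0.0157−0.0303+0.3511²/2)·1.6062) / 0.444970 = (-0.117631 + 0.075549) / 0.444970 = -0.094573
d₂ = d₁ − σ√T = -0.094573 − 0.444970 = -0.539543
e^{−rT} = 0.975098
e^{−qT} = 0.952497
N(d₁) = 0.462327,  N(d₂) = 0.294756
Call price V = S·e^{−qT}·N(d₁) − K·e^{−rT}·N(d₂) = 51.399437 − 37.734864 = 13.664573
ρ = K·T·e^{−rT}·N(d₂) = 60.609739

price = 13.664573
ρ = 60.609739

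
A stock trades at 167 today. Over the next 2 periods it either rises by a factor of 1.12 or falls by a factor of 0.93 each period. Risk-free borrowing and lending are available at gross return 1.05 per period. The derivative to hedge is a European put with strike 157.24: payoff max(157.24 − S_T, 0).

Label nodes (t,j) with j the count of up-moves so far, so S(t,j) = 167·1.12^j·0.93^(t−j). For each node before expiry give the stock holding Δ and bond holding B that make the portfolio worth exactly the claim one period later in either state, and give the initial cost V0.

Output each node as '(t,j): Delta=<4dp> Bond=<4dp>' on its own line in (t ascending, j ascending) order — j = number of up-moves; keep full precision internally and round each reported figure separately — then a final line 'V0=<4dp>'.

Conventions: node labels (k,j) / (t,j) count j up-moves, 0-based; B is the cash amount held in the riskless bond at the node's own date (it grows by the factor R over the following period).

(0,0): Delta=-0.1416 Bond=25.2173
(1,0): Delta=-0.4338 Bond=71.8692
(1,1): Delta=0.0000 Bond=0.0000
V0=1.5761

Since d<R<u, set p* = (R−d)/(u−d) = 0.6316; price each node as the discounted p*-expectation of its children.
Expiry values: V(2,0)=12.8017, V(2,1)=0.0000, V(2,2)=0.0000
(1,0): S=155.3100. Δ = (V_up−V_dn)/(S_up−S_dn) = (0.0000−12.8017)/(173.9472−144.4383) = -0.4338. V = [p*·0.0000 + (1−p*)·12.8017]/1.05 = 4.4918. B = V − Δ·S = 71.8692.
(1,1): S=187.0400. Δ = (V_up−V_dn)/(S_up−S_dn) = (0.0000−0.0000)/(209.4848−173.9472) = 0.0000. V = [p*·0.0000 + (1−p*)·0.0000]/1.05 = 0.0000. B = V − Δ·S = 0.0000.
(0,0): S=167.0000. Δ = (V_up−V_dn)/(S_up−S_dn) = (0.0000−4.4918)/(187.0400−155.3100) = -0.1416. V = [p*·0.0000 + (1−p*)·4.4918]/1.05 = 1.5761. B = V − Δ·S = 25.2173.
Check: Δ(0,0)·S0 + B(0,0) = 1.5761 = V0.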